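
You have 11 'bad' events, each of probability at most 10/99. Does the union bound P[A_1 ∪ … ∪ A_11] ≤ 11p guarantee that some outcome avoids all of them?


Union bound: P[∪_{i=1}^{11} A_i] ≤ Σ_i P[A_i] ≤ 11·p = 11·(10/99) = 10/9.
Numerically: 10/9 ≈ 1.1111.
Is 10/9 < 1? NO.
Since the bound 10/9 is ≥ 1, the union bound is uninformative here; it does NOT by itself certify existence.

11·p = 10/9 ≈ 1.1111; existence NOT certified by the union bound.


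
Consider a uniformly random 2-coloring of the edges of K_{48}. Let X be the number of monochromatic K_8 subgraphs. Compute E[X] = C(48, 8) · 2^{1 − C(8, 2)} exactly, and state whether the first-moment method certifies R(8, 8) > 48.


E[X] = C(48, 8) · 2^{1 − 28} = 377348994 · 2^{−27} = 377348994/134217728.
As a reduced fraction: E[X] = 188674497/67108864 ≈ 2.8115.
Is E[X] < 1? NO.
Since E[X] ≥ 1, the first-moment bound is inconclusive at n = 48; it does NOT by itself certify R(8, 8) > 48.

E[X] = 188674497/67108864 ≈ 2.8115; E[X] ≥ 1; first-moment method inconclusive here.


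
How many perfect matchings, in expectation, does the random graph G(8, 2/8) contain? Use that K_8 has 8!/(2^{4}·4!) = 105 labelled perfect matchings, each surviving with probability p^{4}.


K_8 has 8!/(2^{4}·4!) = 105 labelled perfect matchings.
For each such perfect matching H, let X_H = 1 if all 4 edges of H are present in G. Then P[X_H = 1] = p^{4} = (1/4)^{4} = 1/256.
By linearity: E[X] = Σ_H E[X_H] = 105 · p^{4} = 105 · 1/256 = 105/256.
Numerically: E[X] ≈ 0.410156.

E[X] = 105 · (1/4)^{4} = 105/256 ≈ 0.410156.


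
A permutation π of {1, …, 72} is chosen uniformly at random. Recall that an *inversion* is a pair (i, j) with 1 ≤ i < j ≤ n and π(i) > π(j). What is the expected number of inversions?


Write X = Σ X_I over the C(72, 2) = 2556 pairs i < j, with X_I the indicator of one inversion.
There are 2556 indicators.
For each fixed pair i < j, the values π(i) and π(j) are two distinct elements of {1, …, 72} in uniformly random order; by symmetry P[π(i) > π(j)] = 1/2.
By linearity: E[X] = 2556 · (1/2) = C(72, 2) · (1/2) = 2556/2 = 1278 ≈ 1278.00000.

E[X] = 1278 = 1278.00000.


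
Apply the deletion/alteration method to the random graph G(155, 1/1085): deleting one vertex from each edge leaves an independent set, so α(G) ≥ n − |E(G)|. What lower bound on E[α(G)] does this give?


E[|E(G)|] = C(155, 2)·p = 11935 · (1/1085) = 11.
E[α(G)] ≥ n − E[|E(G)|] = 155 − 11 = 144.
Numerically: ≈ 144.00000.
(This is only a lower bound; the true E[α(G)] may be larger.)

E[α(G)] ≥ 144 ≈ 144.00000.


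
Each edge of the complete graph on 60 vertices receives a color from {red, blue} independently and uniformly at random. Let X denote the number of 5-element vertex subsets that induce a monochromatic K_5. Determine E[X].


Let X = Σ_S X_S over the C(60, 5) = 5461512 subsets S of size 5, where X_S = 1 if the K_5 on S is monochromatic.
For a fixed S, the K_5 on S has C(5, 2) = 10 edges. P[all 10 edges red] = (1/2)^10, and likewise for blue, so P[monochromatic] = 2·(1/2)^10 = 2^{1 − 10} = 1/512.
Summing: E[X] = C(60, 5) · 2^{1 − 10} = 5461512 · 1/512 = 682689/64.
Numerically: E[X] ≈ 10667.0156.

E[X] = C(60,5)·2^(1−C(5,2)) = 682689/64 ≈ 10667.0156.


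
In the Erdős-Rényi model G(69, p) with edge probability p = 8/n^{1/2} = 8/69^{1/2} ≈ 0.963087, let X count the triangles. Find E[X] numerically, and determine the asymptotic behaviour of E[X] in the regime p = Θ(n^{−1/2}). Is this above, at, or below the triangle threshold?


Number of potential triangles: C(69, 3) = 52394.
Each occurs with probability p³ ≈ (0.963087)³ ≈ 8.93297924e-01.
By linearity: E[X] = C(69, 3)·p³ ≈ 52394 · 8.93297924e-01 ≈ 46803.451448.
Since α = 1/2 < 1, p = c/n^{1/2} ≫ 1/n is above the triangle threshold p ~ 1/n. Asymptotically E[X] ~ (c³/6)·n^{3(1−α)} = (8³/6)·n^{1.5} → ∞; triangles are abundant w.h.p.

E[X] ≈ 46803.451448; in regime p = Θ(1/n^{1/2}) E[X] diverges (above the triangle threshold p ~ 1/n).


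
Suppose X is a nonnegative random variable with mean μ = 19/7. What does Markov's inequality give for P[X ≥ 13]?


μ = E[X] = 19/7, a = 13.
Markov: P[X ≥ 13] ≤ μ/a = (19/7)/13 = 19/91.
Numerically: ≈ 0.20879.
(Since a = 13 > μ = 2.71429, the bound 19/91 is < 1 and informative.)

P[X ≥ 13] ≤ 19/91 ≈ 0.20879.


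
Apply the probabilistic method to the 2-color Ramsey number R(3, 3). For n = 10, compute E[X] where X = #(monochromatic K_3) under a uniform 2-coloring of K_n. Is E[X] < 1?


E[X] = C(10, 3) · 2^{1 − 3} = 120 · 2^{−2} = 120/4.
As a reduced fraction: E[X] = 30 ≈ 30.000000.
Is E[X] < 1? NO.
Since E[X] ≥ 1, the first-moment bound is inconclusive at n = 10; it does NOT by itself certify R(3, 3) > 10.

E[X] = 30 ≈ 30.000000; E[X] ≥ 1; first-moment method inconclusive here.


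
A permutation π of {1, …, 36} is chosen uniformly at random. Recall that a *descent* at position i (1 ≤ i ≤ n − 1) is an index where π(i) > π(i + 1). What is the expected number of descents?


Write X = Σ X_I over i = 1, …, 35, with X_I the indicator of one descent.
There are 35 indicators.
For each fixed i, the pair (π(i), π(i+1)) is a uniformly random ordered pair of distinct values from {1, …, 36}; by symmetry P[π(i) > π(i+1)] = 1/2.
By linearity: E[X] = 35 · (1/2) = (36 − 1) · (1/2) = 35/2 ≈ 17.50000.

E[X] = 35/2 = 17.50000.


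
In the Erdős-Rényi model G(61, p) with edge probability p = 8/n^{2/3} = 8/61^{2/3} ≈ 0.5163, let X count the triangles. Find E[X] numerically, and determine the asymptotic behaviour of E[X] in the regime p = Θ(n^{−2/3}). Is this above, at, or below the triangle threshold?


Number of potential triangles: C(61, 3) = 35990.
Each occurs with probability p³ ≈ (0.5163)³ ≈ 1.375974e-01.
By linearity: E[X] = C(61, 3)·p³ ≈ 35990 · 1.375974e-01 ≈ 4952.1311.
Since α = 2/3 < 1, p = c/n^{2/3} ≫ 1/n is above the triangle threshold p ~ 1/n. Asymptotically E[X] ~ (c³/6)·n^{3(1−α)} = (8³/6)·n^{1} → ∞; triangles are abundant w.h.p.

E[X] ≈ 4952.1311; in regime p = Θ(1/n^{2/3}) E[X] diverges (above the triangle threshold p ~ 1/n).


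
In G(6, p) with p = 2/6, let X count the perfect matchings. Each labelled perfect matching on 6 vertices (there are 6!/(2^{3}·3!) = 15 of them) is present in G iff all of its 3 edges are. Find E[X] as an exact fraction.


K_6 has 6!/(2^{3}·3!) = 15 labelled perfect matchings.
For each such perfect matching H, let X_H = 1 if all 3 edges of H are present in G. Then P[X_H = 1] = p^{3} = (1/3)^{3} = 1/27.
By linearity of expectation: E[X] = Σ_H E[X_H] = 15 · p^{3} = 15 · 1/27 = 5/9.
Numerically: E[X] ≈ 0.5556.

E[X] = 15 · (1/3)^{3} = 5/9 ≈ 0.5556.


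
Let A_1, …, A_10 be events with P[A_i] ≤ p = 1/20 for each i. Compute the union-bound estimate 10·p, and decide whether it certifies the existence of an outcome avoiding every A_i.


Union bound: P[∪_{i=1}^{10} A_i] ≤ Σ_i P[A_i] ≤ 10·p = 10·(1/20) = 1/2.
Numerically: 1/2 ≈ 0.500.
Is 1/2 < 1? YES.
Since P[∪ A_i] ≤ 1/2 < 1, the complement has P[∩ A_i^c] ≥ 1 − 1/2 = 1/2 > 0, so some outcome avoids every A_i.

10·p = 1/2 ≈ 0.500; existence CERTIFIED by the union bound.


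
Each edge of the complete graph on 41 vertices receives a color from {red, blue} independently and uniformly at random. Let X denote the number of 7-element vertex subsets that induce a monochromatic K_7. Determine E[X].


Let X = Σ_S X_S over the C(41, 7) = 22481940 subsets S of size 7, where X_S = 1 if the K_7 on S is monochromatic.
For a fixed S, the K_7 on S has C(7, 2) = 21 edges. P[all 21 edges red] = (1/2)^21, and likewise for blue, so P[monochromatic] = 2·(1/2)^21 = 2^{1 − 21} = 1/1048576.
By linearity of expectation: E[X] = C(41, 7) · 2^{1 − 21} = 22481940 · 1/1048576 = 5620485/262144.
Numerically: E[X] ≈ 21.440449.

E[X] = C(41,7)·2^(1−C(7,2)) = 5620485/262144 ≈ 21.440449.


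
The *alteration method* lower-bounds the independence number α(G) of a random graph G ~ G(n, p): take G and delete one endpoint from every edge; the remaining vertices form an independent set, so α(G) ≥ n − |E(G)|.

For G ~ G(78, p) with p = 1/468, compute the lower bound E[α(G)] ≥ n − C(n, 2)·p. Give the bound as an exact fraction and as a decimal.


E[|E(G)|] = C(78, 2)·p = 3003 · (1/468) = 77/12.
E[α(G)] ≥ n − E[|E(G)|] = 78 − 77/12 = 859/12.
Numerically: ≈ 71.58333.
(This is only a lower bound; the true E[α(G)] may be larger.)

E[α(G)] ≥ 859/12 ≈ 71.58333.


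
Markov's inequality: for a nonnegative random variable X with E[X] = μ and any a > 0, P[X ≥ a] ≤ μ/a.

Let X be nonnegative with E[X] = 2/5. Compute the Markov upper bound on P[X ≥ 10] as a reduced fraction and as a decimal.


μ = E[X] = 2/5, a = 10.
Markov: P[X ≥ 10] ≤ μ/a = (2/5)/10 = 1/25.
Numerically: ≈ 0.040000.
(Since a = 10 > μ = 0.400000, the bound 1/25 is < 1 and informative.)

P[X ≥ 10] ≤ 1/25 ≈ 0.040000.


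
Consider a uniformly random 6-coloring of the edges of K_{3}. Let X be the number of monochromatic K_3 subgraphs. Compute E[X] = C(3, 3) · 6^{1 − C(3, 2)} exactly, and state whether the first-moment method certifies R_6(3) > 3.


E[X] = C(3, 3) · 6^{1 − 3} = 1 · 6^{−2} = 1/36.
As a reduced fraction: E[X] = 1/36 ≈ 0.028.
Is E[X] < 1? YES.
Since E[X] < 1, there exists a 6-coloring of K_{3} with no monochromatic K_3; hence R_6(3) > 3.

E[X] = 1/36 ≈ 0.028; E[X] < 1, so R_6(3) > 3.


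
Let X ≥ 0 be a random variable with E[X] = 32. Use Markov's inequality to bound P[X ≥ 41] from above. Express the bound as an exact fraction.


μ = E[X] = 32, a = 41.
Markov: P[X ≥ 41] ≤ μ/a = (32)/41 = 32/41.
Numerically: ≈ 0.780488.
(Since a = 41 > μ = 32.000000, the bound 32/41 is < 1 and informative.)

P[X ≥ 41] ≤ 32/41 ≈ 0.780488.


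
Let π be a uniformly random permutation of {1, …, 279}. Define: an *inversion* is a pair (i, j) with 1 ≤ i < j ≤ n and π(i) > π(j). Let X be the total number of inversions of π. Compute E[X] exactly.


Write X = Σ X_I over the C(279, 2) = 38781 pairs i < j, with X_I the indicator of one inversion.
There are 38781 indicators.
For each fixed pair i < j, the values π(i) and π(j) are two distinct elements of {1, …, 279} in uniformly random order; by symmetry P[π(i) > π(j)] = 1/2.
By linearity: E[X] = 38781 · (1/2) = C(279, 2) · (1/2) = 38781/2 = 38781/2 ≈ 19390.5000.

E[X] = 38781/2 = 19390.5000.


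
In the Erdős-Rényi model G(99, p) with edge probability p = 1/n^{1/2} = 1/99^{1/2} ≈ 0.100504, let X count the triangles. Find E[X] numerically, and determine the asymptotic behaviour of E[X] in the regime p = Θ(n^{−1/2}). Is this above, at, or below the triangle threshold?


Number of potential triangles: C(99, 3) = 156849.
Each occurs with probability p³ ≈ (0.100504)³ ≈ 1.01518971e-03.
By linearity: E[X] = C(99, 3)·p³ ≈ 156849 · 1.01518971e-03 ≈ 159.231491.
Since α = 1/2 < 1, p = c/n^{1/2} ≫ 1/n is above the triangle threshold p ~ 1/n. Asymptotically E[X] ~ (c³/6)·n^{3(1−α)} = (1³/6)·n^{1.5} → ∞; triangles are abundant w.h.p.

E[X] ≈ 159.231491; in regime p = Θ(1/n^{1/2}) E[X] diverges (above the triangle threshold p ~ 1/n).


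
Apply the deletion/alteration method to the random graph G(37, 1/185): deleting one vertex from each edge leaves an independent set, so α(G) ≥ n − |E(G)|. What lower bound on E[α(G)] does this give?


E[|E(G)|] = C(37, 2)·p = 666 · (1/185) = 18/5.
E[α(G)] ≥ n − E[|E(G)|] = 37 − 18/5 = 167/5.
Numerically: ≈ 33.40000.
(This is only a lower bound; the true E[α(G)] may be larger.)

E[α(G)] ≥ 167/5 ≈ 33.40000.


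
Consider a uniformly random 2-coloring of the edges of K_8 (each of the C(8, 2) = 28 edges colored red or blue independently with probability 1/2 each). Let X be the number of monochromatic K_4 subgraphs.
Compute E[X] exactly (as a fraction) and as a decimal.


Let X = Σ_S X_S over the C(8, 4) = 70 subsets S of size 4, where X_S = 1 if the K_4 on S is monochromatic.
For a fixed S, the K_4 on S has C(4, 2) = 6 edges. P[all 6 edges red] = (1/2)^6, and likewise for blue, so P[monochromatic] = 2·(1/2)^6 = 2^{1 − 6} = 1/32.
Summing: E[X] = C(8, 4) · 2^{1 − 6} = 70 · 1/32 = 35/16.
Numerically: E[X] ≈ 2.18750.

E[X] = C(8,4)·2^(1−C(4,2)) = 35/16 ≈ 2.18750.


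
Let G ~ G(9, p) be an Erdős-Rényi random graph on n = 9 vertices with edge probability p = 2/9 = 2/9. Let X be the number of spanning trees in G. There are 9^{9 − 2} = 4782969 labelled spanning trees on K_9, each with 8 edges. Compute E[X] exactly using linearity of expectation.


K_9 has 9^{9 − 2} = 4782969 labelled spanning trees.
For each such spanning tree H, let X_H = 1 if all 8 edges of H are present in G. Then P[X_H = 1] = p^{8} = (2/9)^{8} = 256/43046721.
Summing the indicators: E[X] = Σ_H E[X_H] = 4782969 · p^{8} = 4782969 · 256/43046721 = 256/9.
Numerically: E[X] ≈ 28.4444.

E[X] = 4782969 · (2/9)^{8} = 256/9 ≈ 28.4444.


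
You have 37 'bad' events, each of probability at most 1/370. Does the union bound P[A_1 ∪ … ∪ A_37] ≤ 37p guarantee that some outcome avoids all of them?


Union bound: P[∪_{i=1}^{37} A_i] ≤ Σ_i P[A_i] ≤ 37·p = 37·(1/370) = 1/10.
Numerically: 1/10 ≈ 0.1000000.
Is 1/10 < 1? YES.
Since P[∪ A_i] ≤ 1/10 < 1, the complement has P[∩ A_i^c] ≥ 1 − 1/10 = 9/10 > 0, so some outcome avoids every A_i.

37·p = 1/10 ≈ 0.1000000; existence CERTIFIED by the union bound.


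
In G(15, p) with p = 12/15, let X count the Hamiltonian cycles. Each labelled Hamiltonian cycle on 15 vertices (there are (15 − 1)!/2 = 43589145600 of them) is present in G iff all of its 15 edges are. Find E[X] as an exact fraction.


K_15 has (15 − 1)!/2 = 43589145600 labelled Hamiltonian cycles.
For each such Hamiltonian cycle H, let X_H = 1 if all 15 edges of H are present in G. Then P[X_H = 1] = p^{15} = (4/5)^{15} = 1073741824/30517578125.
Summing the indicators: E[X] = Σ_H E[X_H] = 43589145600 · p^{15} = 43589145600 · 1073741824/30517578125 = 1872139548125822976/1220703125.
Numerically: E[X] ≈ 1.5337e+09.

E[X] = 43589145600 · (4/5)^{15} = 1872139548125822976/1220703125 ≈ 1.5337e+09.


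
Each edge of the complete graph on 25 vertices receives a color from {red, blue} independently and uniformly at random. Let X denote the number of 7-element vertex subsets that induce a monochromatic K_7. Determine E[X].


Let X = Σ_S X_S over the C(25, 7) = 480700 subsets S of size 7, where X_S = 1 if the K_7 on S is monochromatic.
For a fixed S, the K_7 on S has C(7, 2) = 21 edges. P[all 21 edges red] = (1/2)^21, and likewise for blue, so P[monochromatic] = 2·(1/2)^21 = 2^{1 − 21} = 1/1048576.
Summing: E[X] = C(25, 7) · 2^{1 − 21} = 480700 · 1/1048576 = 120175/262144.
Numerically: E[X] ≈ 0.4584.

E[X] = C(25,7)·2^(1−C(7,2)) = 120175/262144 ≈ 0.4584.


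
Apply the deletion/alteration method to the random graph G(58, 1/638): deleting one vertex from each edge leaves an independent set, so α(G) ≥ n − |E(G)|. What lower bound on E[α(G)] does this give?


E[|E(G)|] = C(58, 2)·p = 1653 · (1/638) = 57/22.
E[α(G)] ≥ n − E[|E(G)|] = 58 − 57/22 = 1219/22.
Numerically: ≈ 55.4091.
(This is only a lower bound; the true E[α(G)] may be larger.)

E[α(G)] ≥ 1219/22 ≈ 55.4091.


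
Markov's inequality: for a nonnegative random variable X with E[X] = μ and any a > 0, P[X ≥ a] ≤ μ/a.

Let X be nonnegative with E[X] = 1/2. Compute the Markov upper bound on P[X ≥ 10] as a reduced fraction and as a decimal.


μ = E[X] = 1/2, a = 10.
Markov: P[X ≥ 10] ≤ μ/a = (1/2)/10 = 1/20.
Numerically: ≈ 0.050000.
(Since a = 10 > μ = 0.500000, the bound 1/20 is < 1 and informative.)

P[X ≥ 10] ≤ 1/20 ≈ 0.050000.


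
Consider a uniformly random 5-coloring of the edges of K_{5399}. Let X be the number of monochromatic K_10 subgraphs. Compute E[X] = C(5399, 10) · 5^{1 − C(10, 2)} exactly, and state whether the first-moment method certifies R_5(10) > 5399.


E[X] = C(5399, 10) · 5^{1 − 45} = 5751065658334180080797359164706 · 5^{−44} = 5751065658334180080797359164706/5684341886080801486968994140625.
As a reduced fraction: E[X] = 5751065658334180080797359164706/5684341886080801486968994140625 ≈ 1.01174.
Is E[X] < 1? NO.
Since E[X] ≥ 1, the first-moment bound is inconclusive at n = 5399; it does NOT by itself certify R_5(10) > 5399.

E[X] = 5751065658334180080797359164706/5684341886080801486968994140625 ≈ 1.01174; E[X] ≥ 1; first-moment method inconclusive here.


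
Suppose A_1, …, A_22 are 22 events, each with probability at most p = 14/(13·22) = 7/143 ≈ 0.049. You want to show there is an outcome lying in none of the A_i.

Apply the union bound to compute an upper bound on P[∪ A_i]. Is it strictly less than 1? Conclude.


Union bound: P[∪_{i=1}^{22} A_i] ≤ Σ_i P[A_i] ≤ 22·p = 22·(7/143) = 14/13.
Numerically: 14/13 ≈ 1.077.
Is 14/13 < 1? NO.
Since the bound 14/13 is ≥ 1, the union bound is uninformative here; it does NOT by itself certify existence.

22·p = 14/13 ≈ 1.077; existence NOT certified by the union bound.


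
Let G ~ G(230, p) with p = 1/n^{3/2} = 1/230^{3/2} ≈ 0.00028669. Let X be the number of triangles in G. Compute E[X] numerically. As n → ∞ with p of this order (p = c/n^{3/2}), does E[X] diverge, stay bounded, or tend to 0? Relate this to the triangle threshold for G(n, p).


Number of potential triangles: C(230, 3) = 2001460.
Each occurs with probability p³ ≈ (0.00028669)³ ≈ 2.3562683e-11.
By linearity: E[X] = C(230, 3)·p³ ≈ 2001460 · 2.3562683e-11 ≈ 0.00005.
Since α = 3/2 > 1, p = c/n^{3/2} = o(1/n) is below the triangle threshold p ~ 1/n. Asymptotically E[X] ~ (c³/6)·n^{3(1−α)} = (1³/6)·n^{-1.5} → 0, so by Markov's inequality G has no triangles w.h.p.

E[X] ≈ 0.00005; in regime p = Θ(1/n^{3/2}) E[X] tends to 0 (below the triangle threshold p ~ 1/n).


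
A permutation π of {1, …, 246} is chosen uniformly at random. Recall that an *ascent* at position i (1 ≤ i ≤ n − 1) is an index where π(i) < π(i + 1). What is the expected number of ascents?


Write X = Σ X_I over i = 1, …, 245, with X_I the indicator of one ascent.
There are 245 indicators.
For each fixed i, the pair (π(i), π(i+1)) is a uniformly random ordered pair of distinct values from {1, …, 246}; by symmetry P[π(i) < π(i+1)] = 1/2.
By linearity: E[X] = 245 · (1/2) = (246 − 1) · (1/2) = 245/2 ≈ 122.500.

E[X] = 245/2 = 122.500.


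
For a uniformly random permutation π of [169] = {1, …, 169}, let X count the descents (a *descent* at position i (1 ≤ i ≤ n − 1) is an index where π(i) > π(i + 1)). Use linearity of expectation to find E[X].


Write X = Σ X_I over i = 1, …, 168, with X_I the indicator of one descent.
There are 168 indicators.
For each fixed i, the pair (π(i), π(i+1)) is a uniformly random ordered pair of distinct values from {1, …, 169}; by symmetry P[π(i) > π(i+1)] = 1/2.
By linearity: E[X] = 168 · (1/2) = (169 − 1) · (1/2) = 84 ≈ 84.000.

E[X] = 84 = 84.000.


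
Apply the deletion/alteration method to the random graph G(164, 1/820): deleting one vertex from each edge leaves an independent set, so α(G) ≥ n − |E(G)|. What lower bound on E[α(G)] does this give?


E[|E(G)|] = C(164, 2)·p = 13366 · (1/820) = 163/10.
E[α(G)] ≥ n − E[|E(G)|] = 164 − 163/10 = 1477/10.
Numerically: ≈ 147.7000.
(This is only a lower bound; the true E[α(G)] may be larger.)

E[α(G)] ≥ 1477/10 ≈ 147.7000.


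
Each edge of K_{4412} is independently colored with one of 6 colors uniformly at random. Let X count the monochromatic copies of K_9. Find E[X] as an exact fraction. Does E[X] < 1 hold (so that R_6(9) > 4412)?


E[X] = C(4412, 9) · 6^{1 − 36} = 1731452449760113018141823620 · 6^{−35} = 1731452449760113018141823620/1719070799748422591028658176.
As a reduced fraction: E[X] = 432863112440028254535455905/429767699937105647757164544 ≈ 1.00720.
Is E[X] < 1? NO.
Since E[X] ≥ 1, the first-moment bound is inconclusive at n = 4412; it does NOT by itself certify R_6(9) > 4412.

E[X] = 432863112440028254535455905/429767699937105647757164544 ≈ 1.00720; E[X] ≥ 1; first-moment method inconclusive here.


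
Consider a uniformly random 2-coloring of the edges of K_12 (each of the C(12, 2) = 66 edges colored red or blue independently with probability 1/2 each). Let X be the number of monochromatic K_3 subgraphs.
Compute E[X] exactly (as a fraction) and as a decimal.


Let X = Σ_S X_S over the C(12, 3) = 220 subsets S of size 3, where X_S = 1 if the K_3 on S is monochromatic.
For a fixed S, the K_3 on S has C(3, 2) = 3 edges. P[all 3 edges red] = (1/2)^3, and likewise for blue, so P[monochromatic] = 2·(1/2)^3 = 2^{1 − 3} = 1/4.
By linearity of expectation: E[X] = C(12, 3) · 2^{1 − 3} = 220 · 1/4 = 55.
Numerically: E[X] ≈ 55.000.

E[X] = C(12,3)·2^(1−C(3,2)) = 55 ≈ 55.000.


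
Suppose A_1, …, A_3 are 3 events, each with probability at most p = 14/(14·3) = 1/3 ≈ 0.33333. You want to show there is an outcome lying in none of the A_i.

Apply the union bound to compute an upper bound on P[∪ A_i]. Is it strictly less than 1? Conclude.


Union bound: P[∪_{i=1}^{3} A_i] ≤ Σ_i P[A_i] ≤ 3·p = 3·(1/3) = 1.
Numerically: 1 ≈ 1.00000.
Is 1 < 1? NO.
Since the bound 1 is ≥ 1, the union bound is uninformative here; it does NOT by itself certify existence.

3·p = 1 ≈ 1.00000; existence NOT certified by the union bound.


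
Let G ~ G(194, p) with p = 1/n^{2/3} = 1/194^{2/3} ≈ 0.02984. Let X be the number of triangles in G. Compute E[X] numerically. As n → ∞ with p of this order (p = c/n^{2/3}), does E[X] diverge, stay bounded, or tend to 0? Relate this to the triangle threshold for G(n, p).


Number of potential triangles: C(194, 3) = 1198144.
Each occurs with probability p³ ≈ (0.02984)³ ≈ 2.657031e-05.
By linearity: E[X] = C(194, 3)·p³ ≈ 1198144 · 2.657031e-05 ≈ 31.8351.
Since α = 2/3 < 1, p = c/n^{2/3} ≫ 1/n is above the triangle threshold p ~ 1/n. Asymptotically E[X] ~ (c³/6)·n^{3(1−α)} = (1³/6)·n^{1} → ∞; triangles are abundant w.h.p.

E[X] ≈ 31.8351; in regime p = Θ(1/n^{2/3}) E[X] diverges (above the triangle threshold p ~ 1/n).


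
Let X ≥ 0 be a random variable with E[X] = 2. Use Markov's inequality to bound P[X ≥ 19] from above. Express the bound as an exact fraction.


μ = E[X] = 2, a = 19.
Markov: P[X ≥ 19] ≤ μ/a = (2)/19 = 2/19.
Numerically: ≈ 0.1053.
(Since a = 19 > μ = 2.0000, the bound 2/19 is < 1 and informative.)

P[X ≥ 19] ≤ 2/19 ≈ 0.1053.


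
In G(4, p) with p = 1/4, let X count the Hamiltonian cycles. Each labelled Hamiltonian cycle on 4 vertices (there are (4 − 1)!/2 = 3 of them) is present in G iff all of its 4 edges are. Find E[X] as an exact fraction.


K_4 has (4 − 1)!/2 = 3 labelled Hamiltonian cycles.
For each such Hamiltonian cycle H, let X_H = 1 if all 4 edges of H are present in G. Then P[X_H = 1] = p^{4} = (1/4)^{4} = 1/256.
By linearity: E[X] = Σ_H E[X_H] = 3 · p^{4} = 3 · 1/256 = 3/256.
Numerically: E[X] ≈ 0.01172.

E[X] = 3 · (1/4)^{4} = 3/256 ≈ 0.01172.


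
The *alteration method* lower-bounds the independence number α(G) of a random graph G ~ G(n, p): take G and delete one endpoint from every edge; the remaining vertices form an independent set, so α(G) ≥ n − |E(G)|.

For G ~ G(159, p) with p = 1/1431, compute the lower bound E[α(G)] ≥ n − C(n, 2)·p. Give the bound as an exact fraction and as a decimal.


E[|E(G)|] = C(159, 2)·p = 12561 · (1/1431) = 79/9.
E[α(G)] ≥ n − E[|E(G)|] = 159 − 79/9 = 1352/9.
Numerically: ≈ 150.22222.
(This is only a lower bound; the true E[α(G)] may be larger.)

E[α(G)] ≥ 1352/9 ≈ 150.22222.


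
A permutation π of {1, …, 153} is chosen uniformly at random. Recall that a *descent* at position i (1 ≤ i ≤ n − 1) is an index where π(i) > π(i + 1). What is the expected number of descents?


Write X = Σ X_I over i = 1, …, 152, with X_I the indicator of one descent.
There are 152 indicators.
For each fixed i, the pair (π(i), π(i+1)) is a uniformly random ordered pair of distinct values from {1, …, 153}; by symmetry P[π(i) > π(i+1)] = 1/2.
By linearity: E[X] = 152 · (1/2) = (153 − 1) · (1/2) = 76 ≈ 76.00000.

E[X] = 76 = 76.00000.


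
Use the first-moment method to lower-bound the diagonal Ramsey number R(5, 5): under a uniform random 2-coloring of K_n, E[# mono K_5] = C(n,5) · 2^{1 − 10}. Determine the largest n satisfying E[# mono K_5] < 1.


We need C(n, 5) · 2^{1 − 10} < 1, i.e. C(n, 5) < 2^{10 − 1} = 512.
Check values of n near the boundary:
  n = 10: C(10, 5) = 252; 252 < 512? YES
  n = 11: C(11, 5) = 462; 462 < 512? YES
  n = 12: C(12, 5) = 792; 792 < 512? NO
The largest n with C(n, 5) < 512 is n = 11 (where E[X] = 231/256 ≈ 0.902344). Hence R(5, 5) > 11, i.e. R(5, 5) ≥ 12.

Largest n = 11; hence R(5, 5) > 11.


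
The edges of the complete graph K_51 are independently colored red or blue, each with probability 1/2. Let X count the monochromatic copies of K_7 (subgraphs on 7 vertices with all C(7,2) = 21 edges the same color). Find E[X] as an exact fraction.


Let X = Σ_S X_S over the C(51, 7) = 115775100 subsets S of size 7, where X_S = 1 if the K_7 on S is monochromatic.
For a fixed S, the K_7 on S has C(7, 2) = 21 edges. P[all 21 edges red] = (1/2)^21, and likewise for blue, so P[monochromatic] = 2·(1/2)^21 = 2^{1 − 21} = 1/1048576.
By linearity: E[X] = C(51, 7) · 2^{1 − 21} = 115775100 · 1/1048576 = 28943775/262144.
Numerically: E[X] ≈ 110.41174.

E[X] = C(51,7)·2^(1−C(7,2)) = 28943775/262144 ≈ 110.41174.


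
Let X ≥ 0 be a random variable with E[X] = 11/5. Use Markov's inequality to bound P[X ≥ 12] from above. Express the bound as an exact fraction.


μ = E[X] = 11/5, a = 12.
Markov: P[X ≥ 12] ≤ μ/a = (11/5)/12 = 11/60.
Numerically: ≈ 0.1833.
(Since a = 12 > μ = 2.2000, the bound 11/60 is < 1 and informative.)

P[X ≥ 12] ≤ 11/60 ≈ 0.1833.


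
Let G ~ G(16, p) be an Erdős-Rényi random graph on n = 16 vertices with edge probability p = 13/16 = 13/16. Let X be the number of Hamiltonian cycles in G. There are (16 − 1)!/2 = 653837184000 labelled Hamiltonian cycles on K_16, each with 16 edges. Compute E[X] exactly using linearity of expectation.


K_16 has (16 − 1)!/2 = 653837184000 labelled Hamiltonian cycles.
For each such Hamiltonian cycle H, let X_H = 1 if all 16 edges of H are present in G. Then P[X_H = 1] = p^{16} = (13/16)^{16} = 665416609183179841/18446744073709551616.
By linearity: E[X] = Σ_H E[X_H] = 653837184000 · p^{16} = 653837184000 · 665416609183179841/18446744073709551616 = 424877072202303561918952875/18014398509481984.
Numerically: E[X] ≈ 2.36e+10.

E[X] = 653837184000 · (13/16)^{16} = 424877072202303561918952875/18014398509481984 ≈ 2.36e+10.


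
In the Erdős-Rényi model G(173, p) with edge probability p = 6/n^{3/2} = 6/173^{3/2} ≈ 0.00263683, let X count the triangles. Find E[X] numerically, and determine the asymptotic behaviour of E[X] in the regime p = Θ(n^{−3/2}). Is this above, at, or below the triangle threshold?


Number of potential triangles: C(173, 3) = 848046.
Each occurs with probability p³ ≈ (0.00263683)³ ≈ 1.83335382e-08.
By linearity: E[X] = C(173, 3)·p³ ≈ 848046 · 1.83335382e-08 ≈ 0.015548.
Since α = 3/2 > 1, p = c/n^{3/2} = o(1/n) is below the triangle threshold p ~ 1/n. Asymptotically E[X] ~ (c³/6)·n^{3(1−α)} = (6³/6)·n^{-1.5} → 0, so by Markov's inequality G has no triangles w.h.p.

E[X] ≈ 0.015548; in regime p = Θ(1/n^{3/2}) E[X] tends to 0 (below the triangle threshold p ~ 1/n).


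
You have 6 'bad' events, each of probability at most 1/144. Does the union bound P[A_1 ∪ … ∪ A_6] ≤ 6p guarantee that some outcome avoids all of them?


Union bound: P[∪_{i=1}^{6} A_i] ≤ Σ_i P[A_i] ≤ 6·p = 6·(1/144) = 1/24.
Numerically: 1/24 ≈ 0.042.
Is 1/24 < 1? YES.
Since P[∪ A_i] ≤ 1/24 < 1, the complement has P[∩ A_i^c] ≥ 1 − 1/24 = 23/24 > 0, so some outcome avoids every A_i.

6·p = 1/24 ≈ 0.042; existence CERTIFIED by the union bound.


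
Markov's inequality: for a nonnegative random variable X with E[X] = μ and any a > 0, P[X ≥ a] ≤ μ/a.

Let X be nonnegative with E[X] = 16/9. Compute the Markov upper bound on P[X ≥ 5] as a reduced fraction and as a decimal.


μ = E[X] = 16/9, a = 5.
Markov: P[X ≥ 5] ≤ μ/a = (16/9)/5 = 16/45.
Numerically: ≈ 0.355556.
(Since a = 5 > μ = 1.777778, the bound 16/45 is < 1 and informative.)

P[X ≥ 5] ≤ 16/45 ≈ 0.355556.


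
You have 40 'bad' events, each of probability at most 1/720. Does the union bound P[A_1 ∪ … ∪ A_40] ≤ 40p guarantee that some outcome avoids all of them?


Union bound: P[∪_{i=1}^{40} A_i] ≤ Σ_i P[A_i] ≤ 40·p = 40·(1/720) = 1/18.
Numerically: 1/18 ≈ 0.0556.
Is 1/18 < 1? YES.
Since P[∪ A_i] ≤ 1/18 < 1, the complement has P[∩ A_i^c] ≥ 1 − 1/18 = 17/18 > 0, so some outcome avoids every A_i.

40·p = 1/18 ≈ 0.0556; existence CERTIFIED by the union bound.


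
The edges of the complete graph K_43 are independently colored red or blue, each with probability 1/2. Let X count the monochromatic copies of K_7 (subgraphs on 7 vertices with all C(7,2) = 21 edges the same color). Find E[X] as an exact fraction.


Let X = Σ_S X_S over the C(43, 7) = 32224114 subsets S of size 7, where X_S = 1 if the K_7 on S is monochromatic.
For a fixed S, the K_7 on S has C(7, 2) = 21 edges. P[all 21 edges red] = (1/2)^21, and likewise for blue, so P[monochromatic] = 2·(1/2)^21 = 2^{1 − 21} = 1/1048576.
By linearity: E[X] = C(43, 7) · 2^{1 − 21} = 32224114 · 1/1048576 = 16112057/524288.
Numerically: E[X] ≈ 30.7313.

E[X] = C(43,7)·2^(1−C(7,2)) = 16112057/524288 ≈ 30.7313.


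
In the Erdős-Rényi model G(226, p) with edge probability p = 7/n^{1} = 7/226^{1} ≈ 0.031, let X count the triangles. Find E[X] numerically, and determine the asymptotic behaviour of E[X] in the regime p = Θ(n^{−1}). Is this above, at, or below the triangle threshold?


Number of potential triangles: C(226, 3) = 1898400.
Each occurs with probability p³ ≈ (0.031)³ ≈ 2.97145e-05.
By linearity: E[X] = C(226, 3)·p³ ≈ 1898400 · 2.97145e-05 ≈ 56.410.
Here α = 1, so p = 7/n is exactly at the triangle threshold p ~ 1/n. Asymptotically E[X] → c³/6 = 7³/6 = 343/6 ≈ 57.167, a bounded constant. In this regime the triangle count is asymptotically Poisson(c³/6).

E[X] ≈ 56.410; in regime p = Θ(1/n^{1}) E[X] stays bounded (at the triangle threshold p ~ 1/n).


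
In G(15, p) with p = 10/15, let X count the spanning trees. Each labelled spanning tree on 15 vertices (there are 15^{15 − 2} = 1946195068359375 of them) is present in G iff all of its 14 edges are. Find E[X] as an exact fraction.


K_15 has 15^{15 − 2} = 1946195068359375 labelled spanning trees.
For each such spanning tree H, let X_H = 1 if all 14 edges of H are present in G. Then P[X_H = 1] = p^{14} = (2/3)^{14} = 16384/4782969.
By linearity of expectation: E[X] = Σ_H E[X_H] = 1946195068359375 · p^{14} = 1946195068359375 · 16384/4782969 = 20000000000000/3.
Numerically: E[X] ≈ 6.667e+12.

E[X] = 1946195068359375 · (2/3)^{14} = 20000000000000/3 ≈ 6.667e+12.


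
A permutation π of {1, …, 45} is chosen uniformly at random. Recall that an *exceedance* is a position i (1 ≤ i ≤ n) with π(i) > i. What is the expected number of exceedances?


Write X = Σ_{i=1}^{45} X_i, where X_i = 1_{π(i) > i}.
For each fixed i, π(i) is uniform over {1, …, 45} (marginal of a uniform permutation), so P[π(i) > i] = (n − i)/n. Summing: Σ_{i=1}^{45} (n − i)/n = (0 + 1 + … + 44)/45 = 45(45 − 1)/(2·45) = (45 − 1)/2.
Hence E[X] = Σ_{i=1}^{45} (45 − i)/45 = 22 ≈ 22.000000.

E[X] = 22 = 22.000000.


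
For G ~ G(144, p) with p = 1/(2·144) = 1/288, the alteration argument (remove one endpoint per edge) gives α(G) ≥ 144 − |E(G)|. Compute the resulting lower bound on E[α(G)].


E[|E(G)|] = C(144, 2)·p = 10296 · (1/288) = 143/4.
E[α(G)] ≥ n − E[|E(G)|] = 144 − 143/4 = 433/4.
Numerically: ≈ 108.25000.
(This is only a lower bound; the true E[α(G)] may be larger.)

E[α(G)] ≥ 433/4 ≈ 108.25000.


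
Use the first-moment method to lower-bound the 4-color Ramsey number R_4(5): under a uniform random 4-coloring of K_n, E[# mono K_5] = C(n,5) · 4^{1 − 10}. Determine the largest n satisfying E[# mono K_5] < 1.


We need C(n, 5) · 4^{1 − 10} < 1, i.e. C(n, 5) < 4^{10 − 1} = 262144.
Check values of n near the boundary:
  n = 31: C(31, 5) = 169911; 169911 < 262144? YES
  n = 32: C(32, 5) = 201376; 201376 < 262144? YES
  n = 33: C(33, 5) = 237336; 237336 < 262144? YES
  n = 34: C(34, 5) = 278256; 278256 < 262144? NO
  n = 35: C(35, 5) = 324632; 324632 < 262144? NO
  n = 36: C(36, 5) = 376992; 376992 < 262144? NO
The largest n with C(n, 5) < 262144 is n = 33 (where E[X] = 29667/32768 ≈ 0.9053650). Hence R_4(5) > 33, i.e. R_4(5) ≥ 34.

Largest n = 33; hence R_4(5) > 33.


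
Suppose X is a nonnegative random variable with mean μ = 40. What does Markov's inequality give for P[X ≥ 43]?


μ = E[X] = 40, a = 43.
Markov: P[X ≥ 43] ≤ μ/a = (40)/43 = 40/43.
Numerically: ≈ 0.93023.
(Since a = 43 > μ = 40.00000, the bound 40/43 is < 1 and informative.)

P[X ≥ 43] ≤ 40/43 ≈ 0.93023.


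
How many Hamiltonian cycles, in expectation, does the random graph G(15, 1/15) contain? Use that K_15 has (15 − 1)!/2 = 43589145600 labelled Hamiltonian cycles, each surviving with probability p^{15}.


K_15 has (15 − 1)!/2 = 43589145600 labelled Hamiltonian cycles.
For each such Hamiltonian cycle H, let X_H = 1 if all 15 edges of H are present in G. Then P[X_H = 1] = p^{15} = (1/15)^{15} = 1/437893890380859375.
By linearity: E[X] = Σ_H E[X_H] = 43589145600 · p^{15} = 43589145600 · 1/437893890380859375 = 7175168/72081298828125.
Numerically: E[X] ≈ 9.95e-08.

E[X] = 43589145600 · (1/15)^{15} = 7175168/72081298828125 ≈ 9.95e-08.


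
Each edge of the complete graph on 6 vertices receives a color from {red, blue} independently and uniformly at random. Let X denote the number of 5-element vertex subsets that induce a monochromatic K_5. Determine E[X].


Let X = Σ_S X_S over the C(6, 5) = 6 subsets S of size 5, where X_S = 1 if the K_5 on S is monochromatic.
For a fixed S, the K_5 on S has C(5, 2) = 10 edges. P[all 10 edges red] = (1/2)^10, and likewise for blue, so P[monochromatic] = 2·(1/2)^10 = 2^{1 − 10} = 1/512.
By linearity: E[X] = C(6, 5) · 2^{1 − 10} = 6 · 1/512 = 3/256.
Numerically: E[X] ≈ 0.011719.

E[X] = C(6,5)·2^(1−C(5,2)) = 3/256 ≈ 0.011719.


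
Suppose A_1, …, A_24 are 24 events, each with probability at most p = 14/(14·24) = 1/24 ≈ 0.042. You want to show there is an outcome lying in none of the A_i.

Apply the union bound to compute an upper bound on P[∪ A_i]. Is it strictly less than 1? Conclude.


Union bound: P[∪_{i=1}^{24} A_i] ≤ Σ_i P[A_i] ≤ 24·p = 24·(1/24) = 1.
Numerically: 1 ≈ 1.000.
Is 1 < 1? NO.
Since the bound 1 is ≥ 1, the union bound is uninformative here; it does NOT by itself certify existence.

24·p = 1 ≈ 1.000; existence NOT certified by the union bound.


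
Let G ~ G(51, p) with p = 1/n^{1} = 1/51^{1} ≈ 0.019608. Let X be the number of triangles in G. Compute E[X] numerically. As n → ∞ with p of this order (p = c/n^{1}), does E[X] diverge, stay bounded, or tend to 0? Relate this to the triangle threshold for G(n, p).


Number of potential triangles: C(51, 3) = 20825.
Each occurs with probability p³ ≈ (0.019608)³ ≈ 7.5385787e-06.
By linearity: E[X] = C(51, 3)·p³ ≈ 20825 · 7.5385787e-06 ≈ 0.15699.
Here α = 1, so p = 1/n is exactly at the triangle threshold p ~ 1/n. Asymptotically E[X] → c³/6 = 1³/6 = 1/6 ≈ 0.16667, a bounded constant. In this regime the triangle count is asymptotically Poisson(c³/6).

E[X] ≈ 0.15699; in regime p = Θ(1/n^{1}) E[X] stays bounded (at the triangle threshold p ~ 1/n).


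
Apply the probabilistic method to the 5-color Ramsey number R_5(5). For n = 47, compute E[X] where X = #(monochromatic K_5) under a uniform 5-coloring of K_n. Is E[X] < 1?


E[X] = C(47, 5) · 5^{1 − 10} = 1533939 · 5^{−9} = 1533939/1953125.
As a reduced fraction: E[X] = 1533939/1953125 ≈ 0.7854.
Is E[X] < 1? YES.
Since E[X] < 1, there exists a 5-coloring of K_{47} with no monochromatic K_5; hence R_5(5) > 47.

E[X] = 1533939/1953125 ≈ 0.7854; E[X] < 1, so R_5(5) > 47.


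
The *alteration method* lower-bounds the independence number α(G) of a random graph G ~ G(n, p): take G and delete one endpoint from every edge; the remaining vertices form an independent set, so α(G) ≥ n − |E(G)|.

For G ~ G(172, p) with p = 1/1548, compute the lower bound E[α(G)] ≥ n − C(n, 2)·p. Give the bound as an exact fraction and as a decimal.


E[|E(G)|] = C(172, 2)·p = 14706 · (1/1548) = 19/2.
E[α(G)] ≥ n − E[|E(G)|] = 172 − 19/2 = 325/2.
Numerically: ≈ 162.5000.
(This is only a lower bound; the true E[α(G)] may be larger.)

E[α(G)] ≥ 325/2 ≈ 162.5000.


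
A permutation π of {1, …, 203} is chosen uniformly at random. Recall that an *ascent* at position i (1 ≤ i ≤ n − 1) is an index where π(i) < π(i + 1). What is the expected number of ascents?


Write X = Σ X_I over i = 1, …, 202, with X_I the indicator of one ascent.
There are 202 indicators.
For each fixed i, the pair (π(i), π(i+1)) is a uniformly random ordered pair of distinct values from {1, …, 203}; by symmetry P[π(i) < π(i+1)] = 1/2.
By linearity: E[X] = 202 · (1/2) = (203 − 1) · (1/2) = 101 ≈ 101.000.

E[X] = 101 = 101.000.


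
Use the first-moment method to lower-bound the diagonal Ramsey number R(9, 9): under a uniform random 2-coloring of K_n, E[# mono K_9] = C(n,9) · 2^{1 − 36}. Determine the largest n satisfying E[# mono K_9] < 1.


We need C(n, 9) · 2^{1 − 36} < 1, i.e. C(n, 9) < 2^{36 − 1} = 34359738368.
Check values of n near the boundary:
  n = 63: C(63, 9) = 23667689815; 23667689815 < 34359738368? YES
  n = 64: C(64, 9) = 27540584512; 27540584512 < 34359738368? YES
  n = 65: C(65, 9) = 31966749880; 31966749880 < 34359738368? YES
  n = 66: C(66, 9) = 37014131440; 37014131440 < 34359738368? NO
  n = 67: C(67, 9) = 42757703560; 42757703560 < 34359738368? NO
  n = 68: C(68, 9) = 49280065120; 49280065120 < 34359738368? NO
The largest n with C(n, 9) < 34359738368 is n = 65 (where E[X] = 3995843735/4294967296 ≈ 0.930). Hence R(9, 9) > 65, i.e. R(9, 9) ≥ 66.

Largest n = 65; hence R(9, 9) > 65.


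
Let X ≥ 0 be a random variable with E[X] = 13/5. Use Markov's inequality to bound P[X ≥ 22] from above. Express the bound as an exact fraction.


μ = E[X] = 13/5, a = 22.
Markov: P[X ≥ 22] ≤ μ/a = (13/5)/22 = 13/110.
Numerically: ≈ 0.11818.
(Since a = 22 > μ = 2.60000, the bound 13/110 is < 1 and informative.)

P[X ≥ 22] ≤ 13/110 ≈ 0.11818.


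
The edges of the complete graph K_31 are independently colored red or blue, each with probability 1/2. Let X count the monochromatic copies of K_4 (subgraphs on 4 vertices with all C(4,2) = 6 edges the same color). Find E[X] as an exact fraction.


Let X = Σ_S X_S over the C(31, 4) = 31465 subsets S of size 4, where X_S = 1 if the K_4 on S is monochromatic.
For a fixed S, the K_4 on S has C(4, 2) = 6 edges. P[all 6 edges red] = (1/2)^6, and likewise for blue, so P[monochromatic] = 2·(1/2)^6 = 2^{1 − 6} = 1/32.
By linearity: E[X] = C(31, 4) · 2^{1 − 6} = 31465 · 1/32 = 31465/32.
Numerically: E[X] ≈ 983.2812.

E[X] = C(31,4)·2^(1−C(4,2)) = 31465/32 ≈ 983.2812.


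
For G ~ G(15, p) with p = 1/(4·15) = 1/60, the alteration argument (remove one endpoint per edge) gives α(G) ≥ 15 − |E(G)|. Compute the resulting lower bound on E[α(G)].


E[|E(G)|] = C(15, 2)·p = 105 · (1/60) = 7/4.
E[α(G)] ≥ n − E[|E(G)|] = 15 − 7/4 = 53/4.
Numerically: ≈ 13.250.
(This is only a lower bound; the true E[α(G)] may be larger.)

E[α(G)] ≥ 53/4 ≈ 13.250.
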